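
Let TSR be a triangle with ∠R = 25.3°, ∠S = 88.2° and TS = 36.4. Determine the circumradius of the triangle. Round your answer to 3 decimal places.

42.587

The third angle is ∠T = 180° − ∠S − ∠R = 66.50°.
Law of sines: SR = TS·sin T/sin R ≈ 78.11.
Law of sines: RT = TS·sin S/sin R ≈ 85.132.
Circumradius = TS/(2 sin R) ≈ 42.587.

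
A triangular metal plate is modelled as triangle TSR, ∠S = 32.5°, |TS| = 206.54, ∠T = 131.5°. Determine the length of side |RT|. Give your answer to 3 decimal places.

402.608

The third angle is ∠R = 180° − ∠T − ∠S = 16.00°.
Law of sines: |RT| = |TS|·sin S/sin R ≈ 402.61.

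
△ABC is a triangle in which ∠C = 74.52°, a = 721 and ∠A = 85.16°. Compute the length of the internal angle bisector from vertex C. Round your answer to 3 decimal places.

t_C ≈ 296.605

The third angle is ∠B = 180° − ∠C − ∠A = 20.32°.
Law of sines: b = a·sin B/sin A ≈ 251.27.
Law of sines: c = a·sin C/sin A ≈ 697.33.
The bisector from C has length 2·a·b·cos(∠C/2)/(a+b) ≈ 296.61.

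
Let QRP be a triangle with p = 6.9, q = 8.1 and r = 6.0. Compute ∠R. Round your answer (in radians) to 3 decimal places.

∠R ≈ 0.808 rad

By the law of cosines, cos R = (p² + q² − r²) / (2·p·q) ≈ 0.69082, so ∠R ≈ 0.808 rad.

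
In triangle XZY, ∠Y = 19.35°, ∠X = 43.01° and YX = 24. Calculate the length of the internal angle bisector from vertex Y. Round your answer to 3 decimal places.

t_Y ≈ 20.584

The third angle is ∠Z = 180° − ∠Y − ∠X = 117.64°.
Law of sines: ZY = YX·sin X/sin Z ≈ 18.48.
Law of sines: XZ = YX·sin Y/sin Z ≈ 8.9765.
The bisector from Y has length 2·ZY·YX·cos(∠Y/2)/(ZY+YX) ≈ 20.584.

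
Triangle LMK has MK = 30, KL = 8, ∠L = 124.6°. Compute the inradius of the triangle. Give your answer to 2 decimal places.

2.60

Law of sines: sin M = KL·sin L/MK ≈ 0.21950.
Since MK ≥ KL, only the acute value applies: ∠M ≈ 12.68°.
Then ∠K = 180° − ∠L − ∠M ≈ 42.72°.
Law of sines gives LM = MK·sin K/sin L ≈ 24.726.
Area = ½·MK·KL·sin K ≈ 81.41.
Semiperimeter s = (30+8+24.726)/2 = 31.363.
Inradius = area/s = 81.41/31.363 ≈ 2.5958.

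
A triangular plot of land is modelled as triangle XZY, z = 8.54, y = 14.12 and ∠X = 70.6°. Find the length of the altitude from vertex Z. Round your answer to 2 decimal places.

By the law of cosines, x² = z² + y² − 2·z·y·cos X = 192.2, so x ≈ 13.864.
Area = ½·z·y·sin X ≈ 56.869.
The altitude from Z has length 2·area/z ≈ 13.318.

13.32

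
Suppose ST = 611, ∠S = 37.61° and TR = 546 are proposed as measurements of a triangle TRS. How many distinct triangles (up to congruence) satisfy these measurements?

ST·sin S = 611·sin(37.61°) ≈ 372.9.
Since ST sin S < TR < ST (372.9 < 546 < 611), two triangles exist.

2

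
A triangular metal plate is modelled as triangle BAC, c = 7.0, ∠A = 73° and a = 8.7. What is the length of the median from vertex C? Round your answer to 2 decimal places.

7.38

Law of sines: sin C = c·sin A/a ≈ 0.76944.
Since a ≥ c, only the acute value applies: ∠C ≈ 50.30°.
Then ∠B = 180° − ∠A − ∠C ≈ 56.70°.
Law of sines gives b = a·sin B/sin A ≈ 7.6035.
Median from C: ½√(2·b² + 2·a² − c²) ≈ 7.3825.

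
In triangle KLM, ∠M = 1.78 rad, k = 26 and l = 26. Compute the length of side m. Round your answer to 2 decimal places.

By the law of cosines, m² = k² + l² − 2·k·l·cos M = 1632.8, so m ≈ 40.408.

40.41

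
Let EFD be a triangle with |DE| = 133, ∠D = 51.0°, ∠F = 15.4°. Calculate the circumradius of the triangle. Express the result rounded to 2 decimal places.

The third angle is ∠E = 180° − ∠F − ∠D = 113.60°.
Law of sines: |FD| = |DE|·sin E/sin F ≈ 458.95.
Law of sines: |EF| = |DE|·sin D/sin F ≈ 389.22.
Circumradius = |DE|/(2 sin F) ≈ 250.42.

R ≈ 250.42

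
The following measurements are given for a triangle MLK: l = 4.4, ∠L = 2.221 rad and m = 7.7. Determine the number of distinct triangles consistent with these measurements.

0

m·sin L = 7.7·sin(2.221 rad) ≈ 6.129.
Since ∠L is not acute, a triangle exists only if l > m; here l ≤ m, so there is no triangle.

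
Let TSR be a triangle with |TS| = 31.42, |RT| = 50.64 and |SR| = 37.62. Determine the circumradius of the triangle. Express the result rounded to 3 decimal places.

By the law of cosines, cos T = (|RT|² + |TS|² − |SR|²) / (2·|RT|·|TS|) ≈ 0.67134, so ∠T ≈ 47.83°.
Circumradius = |SR|/(2 sin T) ≈ 25.38.

25.380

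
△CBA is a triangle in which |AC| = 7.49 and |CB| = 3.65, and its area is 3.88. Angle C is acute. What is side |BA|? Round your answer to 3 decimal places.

From area = ½·|AC|·|CB|·sin C, we get sin C = 2·area/(|AC|·|CB|) ≈ 0.28385.
Taking the acute solution, ∠C ≈ 16.49°.
Law of cosines then gives |BA| ≈ 4.1224.

4.122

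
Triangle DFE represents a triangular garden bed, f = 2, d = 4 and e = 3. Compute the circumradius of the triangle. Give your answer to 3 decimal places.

By the law of cosines, cos D = (f² + e² − d²) / (2·f·e) ≈ -0.25000, so ∠D ≈ 104.48°.
Circumradius = d/(2 sin D) ≈ 2.0656.

2.066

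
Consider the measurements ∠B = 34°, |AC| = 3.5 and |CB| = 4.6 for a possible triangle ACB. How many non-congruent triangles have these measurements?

|CB|·sin B = 4.6·sin(34°) ≈ 2.572.
Since |CB| sin B < |AC| < |CB| (2.572 < 3.5 < 4.6), two triangles exist.

2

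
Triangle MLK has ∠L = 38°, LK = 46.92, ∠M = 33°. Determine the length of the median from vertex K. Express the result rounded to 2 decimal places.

The third angle is ∠K = 180° − ∠M − ∠L = 109.00°.
Law of sines: KM = LK·sin L/sin M ≈ 53.038.
Law of sines: ML = LK·sin K/sin M ≈ 81.455.
Median from K: ½√(2·LK² + 2·KM² − ML²) ≈ 29.13.

29.13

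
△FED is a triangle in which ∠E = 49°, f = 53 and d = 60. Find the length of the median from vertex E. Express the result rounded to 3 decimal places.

By the law of cosines, e² = d² + f² − 2·d·f·cos E = 2236.5, so e ≈ 47.291.
Median from E: ½√(2·d² + 2·f² − e²) ≈ 51.433.

51.433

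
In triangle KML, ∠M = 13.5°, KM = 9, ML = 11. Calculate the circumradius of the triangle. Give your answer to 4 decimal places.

By the law of cosines, LK² = KM² + ML² − 2·KM·ML·cos M = 9.4708, so LK ≈ 3.0775.
Area = ½·KM·ML·sin M ≈ 11.556.
Circumradius = LK/(2 sin M) ≈ 6.5914.

R ≈ 6.5914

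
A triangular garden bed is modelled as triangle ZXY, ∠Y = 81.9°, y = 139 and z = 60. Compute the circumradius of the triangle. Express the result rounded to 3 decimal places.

70.200

Law of sines: sin Z = z·sin Y/y ≈ 0.42735.
Since y ≥ z, only the acute value applies: ∠Z ≈ 25.30°.
Then ∠X = 180° − ∠Y − ∠Z ≈ 72.80°.
Law of sines gives x = y·sin X/sin Y ≈ 134.12.
Circumradius = y/(2 sin Y) ≈ 70.2.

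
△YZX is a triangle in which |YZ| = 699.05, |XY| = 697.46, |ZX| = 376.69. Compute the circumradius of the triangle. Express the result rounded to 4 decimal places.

By the law of cosines, cos Y = (|XY|² + |YZ|² − |ZX|²) / (2·|XY|·|YZ|) ≈ 0.85449, so ∠Y ≈ 0.5462 rad.
Circumradius = |ZX|/(2 sin Y) ≈ 362.57.

R ≈ 362.5691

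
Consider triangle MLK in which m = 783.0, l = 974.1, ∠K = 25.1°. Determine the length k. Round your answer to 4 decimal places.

By the law of cosines, k² = m² + l² − 2·m·l·cos K = 1.8057e+05, so k ≈ 424.93.

424.9334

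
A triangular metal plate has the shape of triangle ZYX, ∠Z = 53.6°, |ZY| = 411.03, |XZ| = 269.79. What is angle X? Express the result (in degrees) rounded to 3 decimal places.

By the law of cosines, |YX|² = |XZ|² + |ZY|² − 2·|XZ|·|ZY|·cos Z = 1.1012e+05, so |YX| ≈ 331.85.
Law of cosines again: cos X = (|YX|² + |XZ|² − |ZY|²)/(2·|YX|·|XZ|) ≈ 0.07798, so ∠X ≈ 85.53°.

∠X ≈ 85.528°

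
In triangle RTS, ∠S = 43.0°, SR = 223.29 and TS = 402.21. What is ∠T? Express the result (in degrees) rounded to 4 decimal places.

By the law of cosines, RT² = TS² + SR² − 2·TS·SR·cos S = 80266, so RT ≈ 283.31.
Law of cosines again: cos T = (RT² + TS² − SR²)/(2·RT·TS) ≈ 0.84326, so ∠T ≈ 32.51°.

32.5142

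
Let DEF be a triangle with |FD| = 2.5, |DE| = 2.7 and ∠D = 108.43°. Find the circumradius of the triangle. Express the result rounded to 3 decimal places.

By the law of cosines, |EF|² = |FD|² + |DE|² − 2·|FD|·|DE|·cos D = 17.808, so |EF| ≈ 4.2199.
Area = ½·|FD|·|DE|·sin D ≈ 3.2019.
Circumradius = |EF|/(2 sin D) ≈ 2.224.

2.224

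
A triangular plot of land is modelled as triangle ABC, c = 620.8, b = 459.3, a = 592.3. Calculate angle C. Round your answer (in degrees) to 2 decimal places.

71.08

By the law of cosines, cos C = (a² + b² − c²) / (2·a·b) ≈ 0.32418, so ∠C ≈ 71.08°.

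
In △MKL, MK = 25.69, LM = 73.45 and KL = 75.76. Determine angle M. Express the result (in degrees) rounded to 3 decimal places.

∠M ≈ 85.207°

By the law of cosines, cos M = (LM² + MK² − KL²) / (2·LM·MK) ≈ 0.08355, so ∠M ≈ 85.21°.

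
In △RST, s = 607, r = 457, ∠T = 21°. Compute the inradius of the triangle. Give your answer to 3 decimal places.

76.024

By the law of cosines, t² = r² + s² − 2·r·s·cos T = 59349, so t ≈ 243.62.
Area = ½·r·s·sin T ≈ 49705.
Semiperimeter p = (457+607+243.62)/2 = 653.81.
Inradius = area/p = 49705/653.81 ≈ 76.024.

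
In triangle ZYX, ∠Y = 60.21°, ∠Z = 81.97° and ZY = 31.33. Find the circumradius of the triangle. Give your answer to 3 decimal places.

R ≈ 25.547

The third angle is ∠X = 180° − ∠Z − ∠Y = 37.82°.
Law of sines: YX = ZY·sin Z/sin X ≈ 50.593.
Law of sines: XZ = ZY·sin Y/sin X ≈ 44.342.
Circumradius = ZY/(2 sin X) ≈ 25.547.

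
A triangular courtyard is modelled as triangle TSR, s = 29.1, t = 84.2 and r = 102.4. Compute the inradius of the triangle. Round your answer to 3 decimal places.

Semiperimeter p = (84.2 + 29.1 + 102.4)/2 = 107.85.
Heron's formula: area = √(107.85·23.65·78.75·5.45) ≈ 1046.3.
Inradius = area/p = 1046.3/107.85 ≈ 9.7013.

9.701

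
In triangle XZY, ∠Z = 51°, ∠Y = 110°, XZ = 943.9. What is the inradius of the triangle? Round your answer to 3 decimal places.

r ≈ 116.931

The third angle is ∠X = 180° − ∠Z − ∠Y = 19.00°.
Law of sines: ZY = XZ·sin X/sin Y ≈ 327.03.
Law of sines: YX = XZ·sin Z/sin Y ≈ 780.63.
Area = ½·XZ·ZY·sin Z ≈ 1.1994e+05.
Semiperimeter s = (327.03+780.63+943.9)/2 = 1025.8.
Inradius = area/s = 1.1994e+05/1025.8 ≈ 116.93.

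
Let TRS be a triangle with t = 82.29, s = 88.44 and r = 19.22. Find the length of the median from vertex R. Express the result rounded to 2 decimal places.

Median from R: ½√(2·s² + 2·t² − r²) ≈ 84.878.

m_R ≈ 84.88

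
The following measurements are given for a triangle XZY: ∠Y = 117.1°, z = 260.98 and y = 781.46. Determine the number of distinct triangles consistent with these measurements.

1

z·sin Y = 260.98·sin(117.1°) ≈ 232.3.
Since ∠Y is not acute, a triangle exists only if y > z; here y > z, so there is exactly one triangle.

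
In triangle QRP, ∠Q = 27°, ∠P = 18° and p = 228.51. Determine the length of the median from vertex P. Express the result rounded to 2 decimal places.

424.27

The third angle is ∠R = 180° − ∠P − ∠Q = 135.00°.
Law of sines: q = p·sin Q/sin P ≈ 335.71.
Law of sines: r = p·sin R/sin P ≈ 522.89.
Median from P: ½√(2·q² + 2·r² − p²) ≈ 424.27.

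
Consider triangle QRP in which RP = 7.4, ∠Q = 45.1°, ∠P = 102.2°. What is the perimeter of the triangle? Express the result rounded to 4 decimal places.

The third angle is ∠R = 180° − ∠P − ∠Q = 32.70°.
Law of sines: PQ = RP·sin R/sin Q ≈ 5.6439.
Law of sines: QR = RP·sin P/sin Q ≈ 10.211.
Semiperimeter s = (7.4+5.6439+10.211)/2 = 11.627.
Perimeter = 7.4 + 5.6439 + 10.211 = 23.255.

perimeter ≈ 23.2549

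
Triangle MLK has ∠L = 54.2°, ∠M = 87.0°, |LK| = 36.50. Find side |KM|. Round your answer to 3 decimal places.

29.644

The third angle is ∠K = 180° − ∠M − ∠L = 38.80°.
Law of sines: |KM| = |LK|·sin L/sin M ≈ 29.644.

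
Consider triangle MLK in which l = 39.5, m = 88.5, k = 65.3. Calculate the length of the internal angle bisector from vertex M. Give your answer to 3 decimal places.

By the law of cosines, cos M = (l² + k² − m²) / (2·l·k) ≈ -0.38923, so ∠M ≈ 112.91°.
The bisector from M has length 2·l·k·cos(∠M/2)/(l+k) ≈ 27.202.

27.202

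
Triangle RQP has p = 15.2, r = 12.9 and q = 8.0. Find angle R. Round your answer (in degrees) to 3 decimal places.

By the law of cosines, cos R = (q² + p² − r²) / (2·q·p) ≈ 0.52891, so ∠R ≈ 58.07°.

58.068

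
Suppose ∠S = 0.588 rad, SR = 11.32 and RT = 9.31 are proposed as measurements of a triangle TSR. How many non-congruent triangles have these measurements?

2

SR·sin S = 11.32·sin(0.588 rad) ≈ 6.279.
Since SR sin S < RT < SR (6.279 < 9.31 < 11.32), two triangles exist.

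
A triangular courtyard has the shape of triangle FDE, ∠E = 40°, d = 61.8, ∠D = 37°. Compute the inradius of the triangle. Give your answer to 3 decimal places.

The third angle is ∠F = 180° − ∠D − ∠E = 103.00°.
Law of sines: f = d·sin F/sin D ≈ 100.06.
Law of sines: e = d·sin E/sin D ≈ 66.007.
Area = ½·d·f·sin E ≈ 1987.4.
Semiperimeter s = (100.06+61.8+66.007)/2 = 113.93.
Inradius = area/s = 1987.4/113.93 ≈ 17.443.

r ≈ 17.443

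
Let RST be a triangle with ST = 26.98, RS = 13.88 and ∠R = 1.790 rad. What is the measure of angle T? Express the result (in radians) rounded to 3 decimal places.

∠T ≈ 0.526 rad

Law of sines: sin T = RS·sin R/ST ≈ 0.50214.
Since ST ≥ RS, only the acute value applies: ∠T ≈ 0.526 rad.
Then ∠S = π − ∠R − ∠T ≈ 0.826 rad.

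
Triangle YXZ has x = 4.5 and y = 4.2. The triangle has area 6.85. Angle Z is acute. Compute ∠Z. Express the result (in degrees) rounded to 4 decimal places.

∠Z ≈ 46.4578°

From area = ½·y·x·sin Z, we get sin Z = 2·area/(y·x) ≈ 0.72487.
Taking the acute solution, ∠Z ≈ 46.46°.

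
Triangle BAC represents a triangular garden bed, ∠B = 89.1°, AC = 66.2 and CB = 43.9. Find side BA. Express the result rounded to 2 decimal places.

Law of sines: sin A = CB·sin B/AC ≈ 0.66306.
Since AC ≥ CB, only the acute value applies: ∠A ≈ 41.53°.
Then ∠C = 180° − ∠B − ∠A ≈ 49.37°.
Law of sines gives BA = AC·sin C/sin B ≈ 50.245.

50.24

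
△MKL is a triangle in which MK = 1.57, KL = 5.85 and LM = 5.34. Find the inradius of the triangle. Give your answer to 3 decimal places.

Semiperimeter s = (5.85 + 5.34 + 1.57)/2 = 6.38.
Heron's formula: area = √(6.38·0.53·1.04·4.81) ≈ 4.1128.
Inradius = area/s = 4.1128/6.38 ≈ 0.64464.

r ≈ 0.645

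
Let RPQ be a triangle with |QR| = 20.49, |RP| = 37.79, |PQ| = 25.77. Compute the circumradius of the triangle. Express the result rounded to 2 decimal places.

19.99

By the law of cosines, cos R = (|QR|² + |RP|² − |PQ|²) / (2·|QR|·|RP|) ≈ 0.76444, so ∠R ≈ 40.14°.
Circumradius = |PQ|/(2 sin R) ≈ 19.986.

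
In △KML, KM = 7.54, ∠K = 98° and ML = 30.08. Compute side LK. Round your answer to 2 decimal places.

28.09

Law of sines: sin L = KM·sin K/ML ≈ 0.24823.
Since ML ≥ KM, only the acute value applies: ∠L ≈ 14.37°.
Then ∠M = 180° − ∠K − ∠L ≈ 67.63°.
Law of sines gives LK = ML·sin M/sin K ≈ 28.089.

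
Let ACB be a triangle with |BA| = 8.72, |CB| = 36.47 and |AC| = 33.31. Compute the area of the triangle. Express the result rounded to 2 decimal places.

Semiperimeter s = (36.47 + 8.72 + 33.31)/2 = 39.25.
Heron's formula: area = √(39.25·2.78·30.53·5.94) ≈ 140.67.

140.67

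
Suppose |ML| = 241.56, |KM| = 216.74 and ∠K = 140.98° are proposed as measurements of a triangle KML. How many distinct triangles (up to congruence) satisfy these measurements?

|KM|·sin K = 216.74·sin(140.98°) ≈ 136.5.
Since ∠K is not acute, a triangle exists only if |ML| > |KM|; here |ML| > |KM|, so there is exactly one triangle.

1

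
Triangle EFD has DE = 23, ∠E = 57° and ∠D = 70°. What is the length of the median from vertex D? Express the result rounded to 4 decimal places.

The third angle is ∠F = 180° − ∠D − ∠E = 53.00°.
Law of sines: FD = DE·sin E/sin F ≈ 24.153.
Law of sines: EF = DE·sin D/sin F ≈ 27.062.
Median from D: ½√(2·FD² + 2·DE² − EF²) ≈ 19.316.

19.3156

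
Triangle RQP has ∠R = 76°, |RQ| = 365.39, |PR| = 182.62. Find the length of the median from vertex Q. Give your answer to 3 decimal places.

By the law of cosines, |QP|² = |PR|² + |RQ|² − 2·|PR|·|RQ|·cos R = 1.3457e+05, so |QP| ≈ 366.84.
Median from Q: ½√(2·|RQ|² + 2·|QP|² − |PR|²) ≈ 354.55.

354.548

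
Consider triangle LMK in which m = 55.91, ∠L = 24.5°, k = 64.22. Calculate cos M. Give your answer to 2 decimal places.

By the law of cosines, l² = m² + k² − 2·m·k·cos L = 715.63, so l ≈ 26.751.
Law of cosines again: cos M = (k² + l² − m²)/(2·k·l) ≈ 0.49882, so ∠M ≈ 60.08°.

cos M ≈ 0.50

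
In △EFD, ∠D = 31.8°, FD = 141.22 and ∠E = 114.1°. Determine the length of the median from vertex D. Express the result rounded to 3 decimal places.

The third angle is ∠F = 180° − ∠D − ∠E = 34.10°.
Law of sines: DE = FD·sin F/sin E ≈ 86.734.
Law of sines: EF = FD·sin D/sin E ≈ 81.523.
Median from D: ½√(2·FD² + 2·DE² − EF²) ≈ 109.87.

109.870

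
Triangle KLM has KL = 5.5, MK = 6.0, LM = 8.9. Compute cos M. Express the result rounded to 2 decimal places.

0.80

By the law of cosines, cos M = (LM² + MK² − KL²) / (2·LM·MK) ≈ 0.79551, so ∠M ≈ 37.30°.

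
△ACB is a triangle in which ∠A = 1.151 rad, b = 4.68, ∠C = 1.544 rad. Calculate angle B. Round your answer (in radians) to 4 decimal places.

0.4466

The third angle is ∠B = π − ∠A − ∠C = 0.447 rad.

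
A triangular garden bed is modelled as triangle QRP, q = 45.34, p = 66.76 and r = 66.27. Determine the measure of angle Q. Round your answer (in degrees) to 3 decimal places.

By the law of cosines, cos Q = (r² + p² − q²) / (2·r·p) ≈ 0.76770, so ∠Q ≈ 39.85°.

∠Q ≈ 39.852°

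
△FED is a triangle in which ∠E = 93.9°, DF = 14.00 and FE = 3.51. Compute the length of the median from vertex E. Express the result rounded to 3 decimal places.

m_E ≈ 6.769

Law of sines: sin D = FE·sin E/DF ≈ 0.25013.
Since DF ≥ FE, only the acute value applies: ∠D ≈ 14.49°.
Then ∠F = 180° − ∠E − ∠D ≈ 71.61°.
Law of sines gives ED = DF·sin F/sin E ≈ 13.316.
Median from E: ½√(2·FE² + 2·ED² − DF²) ≈ 6.7691.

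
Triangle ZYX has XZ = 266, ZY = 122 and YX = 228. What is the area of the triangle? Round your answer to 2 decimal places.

13873.99

Semiperimeter s = (228 + 266 + 122)/2 = 308.
Heron's formula: area = √(308·80·42·186) ≈ 13874.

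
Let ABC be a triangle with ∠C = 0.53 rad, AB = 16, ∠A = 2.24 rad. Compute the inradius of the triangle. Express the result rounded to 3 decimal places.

The third angle is ∠B = π − ∠C − ∠A = 0.372 rad.
Law of sines: BC = AB·sin A/sin C ≈ 24.823.
Law of sines: CA = AB·sin B/sin C ≈ 11.492.
Area = ½·AB·BC·sin B ≈ 72.107.
Semiperimeter s = (24.823+11.492+16)/2 = 26.158.
Inradius = area/s = 72.107/26.158 ≈ 2.7566.

r ≈ 2.757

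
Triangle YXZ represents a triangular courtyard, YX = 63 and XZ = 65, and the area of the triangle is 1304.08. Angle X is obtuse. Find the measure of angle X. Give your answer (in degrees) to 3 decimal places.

∠X ≈ 140.438°

From area = ½·YX·XZ·sin X, we get sin X = 2·area/(YX·XZ) ≈ 0.63691.
Taking the obtuse solution, ∠X ≈ 140.44°.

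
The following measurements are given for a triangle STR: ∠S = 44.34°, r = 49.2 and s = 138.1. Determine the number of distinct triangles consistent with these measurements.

1

r·sin S = 49.2·sin(44.34°) ≈ 34.39.
Since s ≥ r, exactly one triangle exists.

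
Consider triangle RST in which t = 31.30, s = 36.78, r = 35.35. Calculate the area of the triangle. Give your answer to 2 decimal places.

507.98

Semiperimeter p = (35.35 + 36.78 + 31.3)/2 = 51.715.
Heron's formula: area = √(51.715·16.365·14.935·20.415) ≈ 507.98.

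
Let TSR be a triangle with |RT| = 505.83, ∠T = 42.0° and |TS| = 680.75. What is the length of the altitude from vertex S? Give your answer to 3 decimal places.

By the law of cosines, |SR|² = |RT|² + |TS|² − 2·|RT|·|TS|·cos T = 2.0749e+05, so |SR| ≈ 455.51.
Area = ½·|RT|·|TS|·sin T ≈ 1.1521e+05.
The altitude from S has length 2·area/|RT| ≈ 455.51.

h_S ≈ 455.511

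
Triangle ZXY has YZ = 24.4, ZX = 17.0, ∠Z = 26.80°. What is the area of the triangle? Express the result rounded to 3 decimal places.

area ≈ 93.512

Area = ½·YZ·ZX·sin Z ≈ 93.512.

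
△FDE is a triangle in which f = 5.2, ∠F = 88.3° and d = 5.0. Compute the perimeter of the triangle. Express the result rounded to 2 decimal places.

Law of sines: sin D = d·sin F/f ≈ 0.96112.
Since f ≥ d, only the acute value applies: ∠D ≈ 73.97°.
Then ∠E = 180° − ∠F − ∠D ≈ 17.73°.
Law of sines gives e = f·sin E/sin F ≈ 1.5843.
Semiperimeter s = (5.2+5+1.5843)/2 = 5.8921.
Perimeter = 5.2 + 5 + 1.5843 = 11.784.

perimeter ≈ 11.78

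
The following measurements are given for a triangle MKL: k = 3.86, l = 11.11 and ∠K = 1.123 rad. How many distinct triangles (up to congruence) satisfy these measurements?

0

l·sin K = 11.11·sin(1.123 rad) ≈ 10.01.
Since k = 3.86 < 10.01 = l sin K, no triangle exists.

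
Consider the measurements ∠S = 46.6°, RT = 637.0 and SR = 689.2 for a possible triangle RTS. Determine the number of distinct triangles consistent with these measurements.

SR·sin S = 689.2·sin(46.6°) ≈ 500.8.
Since SR sin S < RT < SR (500.8 < 637.0 < 689.2), two triangles exist.

2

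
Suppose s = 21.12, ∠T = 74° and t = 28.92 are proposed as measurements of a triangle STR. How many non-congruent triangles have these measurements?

1

s·sin T = 21.12·sin(74°) ≈ 20.3.
Since t ≥ s, exactly one triangle exists.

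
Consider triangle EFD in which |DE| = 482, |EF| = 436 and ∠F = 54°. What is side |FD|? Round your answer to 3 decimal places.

Law of sines: sin D = |EF|·sin F/|DE| ≈ 0.73181.
Since |DE| ≥ |EF|, only the acute value applies: ∠D ≈ 47.04°.
Then ∠E = 180° − ∠F − ∠D ≈ 78.96°.
Law of sines gives |FD| = |DE|·sin E/sin F ≈ 584.76.

584.763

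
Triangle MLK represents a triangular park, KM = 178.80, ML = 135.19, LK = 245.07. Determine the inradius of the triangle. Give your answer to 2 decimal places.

42.34

Semiperimeter s = (245.07 + 178.8 + 135.19)/2 = 279.53.
Heron's formula: area = √(279.53·34.46·100.73·144.34) ≈ 11834.
Inradius = area/s = 11834/279.53 ≈ 42.337.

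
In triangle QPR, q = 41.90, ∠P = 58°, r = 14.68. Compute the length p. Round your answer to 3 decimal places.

By the law of cosines, p² = r² + q² − 2·r·q·cos P = 1319.2, so p ≈ 36.321.

36.321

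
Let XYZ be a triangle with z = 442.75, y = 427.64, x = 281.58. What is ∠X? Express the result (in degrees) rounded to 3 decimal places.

By the law of cosines, cos X = (y² + z² − x²) / (2·y·z) ≈ 0.79122, so ∠X ≈ 37.70°.

∠X ≈ 37.700°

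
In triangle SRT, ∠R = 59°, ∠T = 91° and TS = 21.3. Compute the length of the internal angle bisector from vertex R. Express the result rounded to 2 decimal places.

The third angle is ∠S = 180° − ∠R − ∠T = 30.00°.
Law of sines: RT = TS·sin S/sin R ≈ 12.425.
Law of sines: SR = TS·sin T/sin R ≈ 24.846.
The bisector from R has length 2·SR·RT·cos(∠R/2)/(SR+RT) ≈ 14.418.

t_R ≈ 14.42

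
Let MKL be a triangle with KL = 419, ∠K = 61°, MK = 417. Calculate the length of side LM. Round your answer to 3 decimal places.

By the law of cosines, LM² = MK² + KL² − 2·MK·KL·cos K = 1.8004e+05, so LM ≈ 424.31.

424.306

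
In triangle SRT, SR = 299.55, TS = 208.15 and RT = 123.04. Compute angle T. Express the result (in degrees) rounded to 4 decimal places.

By the law of cosines, cos T = (RT² + TS² − SR²) / (2·RT·TS) ≈ -0.61039, so ∠T ≈ 127.62°.

∠T ≈ 127.6174°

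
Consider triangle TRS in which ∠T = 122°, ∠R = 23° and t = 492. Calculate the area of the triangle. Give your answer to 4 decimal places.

The third angle is ∠S = 180° − ∠T − ∠R = 35.00°.
Law of sines: r = t·sin R/sin T ≈ 226.68.
Law of sines: s = t·sin S/sin T ≈ 332.76.
Area = ½·t·r·sin S ≈ 31985.

area ≈ 31985.1977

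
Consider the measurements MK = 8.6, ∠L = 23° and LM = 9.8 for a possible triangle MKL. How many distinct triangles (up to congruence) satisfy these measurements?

2

LM·sin L = 9.8·sin(23°) ≈ 3.829.
Since LM sin L < MK < LM (3.829 < 8.6 < 9.8), two triangles exist.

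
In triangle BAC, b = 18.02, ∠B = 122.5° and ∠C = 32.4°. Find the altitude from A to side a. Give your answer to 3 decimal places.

h_A ≈ 9.656

The third angle is ∠A = 180° − ∠C − ∠B = 25.10°.
Law of sines: a = b·sin A/sin B ≈ 9.0635.
Law of sines: c = b·sin C/sin B ≈ 11.449.
Area = ½·b·a·sin C ≈ 43.757.
The altitude from A has length 2·area/a ≈ 9.6556.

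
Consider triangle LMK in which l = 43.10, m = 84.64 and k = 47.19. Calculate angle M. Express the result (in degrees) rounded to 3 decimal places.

139.203

By the law of cosines, cos M = (k² + l² − m²) / (2·k·l) ≈ -0.75703, so ∠M ≈ 139.20°.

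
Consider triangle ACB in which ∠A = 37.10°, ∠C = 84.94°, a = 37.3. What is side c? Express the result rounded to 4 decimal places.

61.5951

The third angle is ∠B = 180° − ∠A − ∠C = 57.96°.
Law of sines: c = a·sin C/sin A ≈ 61.595.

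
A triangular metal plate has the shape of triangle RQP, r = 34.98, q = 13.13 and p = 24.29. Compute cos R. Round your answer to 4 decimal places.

By the law of cosines, cos R = (q² + p² − r²) / (2·q·p) ≈ -0.72305, so ∠R ≈ 136.31°.

cos R ≈ -0.7230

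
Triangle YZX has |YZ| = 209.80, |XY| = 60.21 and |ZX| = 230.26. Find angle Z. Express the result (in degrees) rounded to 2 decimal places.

14.80

By the law of cosines, cos Z = (|YZ|² + |ZX|² − |XY|²) / (2·|YZ|·|ZX|) ≈ 0.96681, so ∠Z ≈ 14.80°.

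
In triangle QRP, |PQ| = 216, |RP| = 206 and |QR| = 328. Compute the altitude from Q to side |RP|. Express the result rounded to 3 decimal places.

211.285

Semiperimeter s = (206 + 216 + 328)/2 = 375.
Heron's formula: area = √(375·169·159·47) ≈ 21762.
The altitude from Q has length 2·area/|RP| ≈ 211.29.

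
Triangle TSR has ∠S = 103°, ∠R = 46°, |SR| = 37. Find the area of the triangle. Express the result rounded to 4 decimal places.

The third angle is ∠T = 180° − ∠S − ∠R = 31.00°.
Law of sines: |RT| = |SR|·sin S/sin T ≈ 69.998.
Law of sines: |TS| = |SR|·sin R/sin T ≈ 51.677.
Area = ½·|SR|·|RT|·sin R ≈ 931.52.

931.5199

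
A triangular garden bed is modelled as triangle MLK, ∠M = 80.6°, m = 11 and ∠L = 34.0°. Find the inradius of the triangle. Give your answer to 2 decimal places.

The third angle is ∠K = 180° − ∠M − ∠L = 65.40°.
Law of sines: l = m·sin L/sin M ≈ 6.2348.
Law of sines: k = m·sin K/sin M ≈ 10.138.
Area = ½·m·l·sin K ≈ 31.179.
Semiperimeter s = (11+6.2348+10.138)/2 = 13.686.
Inradius = area/s = 31.179/13.686 ≈ 2.2781.

r ≈ 2.28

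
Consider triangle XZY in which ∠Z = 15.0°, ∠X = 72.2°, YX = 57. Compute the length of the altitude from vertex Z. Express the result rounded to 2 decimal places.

h_Z ≈ 209.44

The third angle is ∠Y = 180° − ∠X − ∠Z = 92.80°.
Law of sines: ZY = YX·sin X/sin Z ≈ 209.69.
Law of sines: XZ = YX·sin Y/sin Z ≈ 219.97.
Area = ½·YX·ZY·sin Y ≈ 5969.
The altitude from Z has length 2·area/YX ≈ 209.44.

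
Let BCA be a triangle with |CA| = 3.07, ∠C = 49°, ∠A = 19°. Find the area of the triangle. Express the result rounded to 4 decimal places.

The third angle is ∠B = 180° − ∠C − ∠A = 112.00°.
Law of sines: |AB| = |CA|·sin C/sin B ≈ 2.4989.
Law of sines: |BC| = |CA|·sin A/sin B ≈ 1.078.
Area = ½·|CA|·|AB|·sin A ≈ 1.2488.

1.2488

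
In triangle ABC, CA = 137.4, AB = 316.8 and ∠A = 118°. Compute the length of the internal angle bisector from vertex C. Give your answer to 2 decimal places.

By the law of cosines, BC² = CA² + AB² − 2·CA·AB·cos A = 1.6011e+05, so BC ≈ 400.14.
Law of cosines again: cos C = (BC² + CA² − AB²)/(2·BC·CA) ≈ 0.71507, so ∠C ≈ 44.35°.
The bisector from C has length 2·BC·CA·cos(∠C/2)/(BC+CA) ≈ 189.43.

189.43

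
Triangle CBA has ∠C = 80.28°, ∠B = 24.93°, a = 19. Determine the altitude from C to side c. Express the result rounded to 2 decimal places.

The third angle is ∠A = 180° − ∠C − ∠B = 74.79°.
Law of sines: c = a·sin C/sin A ≈ 19.407.
Law of sines: b = a·sin B/sin A ≈ 8.2994.
Area = ½·a·c·sin B ≈ 77.713.
The altitude from C has length 2·area/c ≈ 8.0087.

8.01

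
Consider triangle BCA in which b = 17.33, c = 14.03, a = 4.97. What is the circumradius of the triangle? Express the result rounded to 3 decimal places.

By the law of cosines, cos B = (c² + a² − b²) / (2·c·a) ≈ -0.56495, so ∠B ≈ 124.40°.
Circumradius = b/(2 sin B) ≈ 10.501.

10.501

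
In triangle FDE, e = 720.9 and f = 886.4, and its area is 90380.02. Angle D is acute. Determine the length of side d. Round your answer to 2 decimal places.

282.12

From area = ½·e·f·sin D, we get sin D = 2·area/(e·f) ≈ 0.28288.
Taking the acute solution, ∠D ≈ 16.43°.
Law of cosines then gives d ≈ 282.12.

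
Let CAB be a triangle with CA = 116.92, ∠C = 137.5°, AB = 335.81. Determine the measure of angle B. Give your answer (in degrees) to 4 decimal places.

Law of sines: sin B = CA·sin C/AB ≈ 0.23522.
Since AB ≥ CA, only the acute value applies: ∠B ≈ 13.60°.
Then ∠A = 180° − ∠C − ∠B ≈ 28.90°.

13.6047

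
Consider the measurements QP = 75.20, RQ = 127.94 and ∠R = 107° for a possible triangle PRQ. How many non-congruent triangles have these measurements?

0

RQ·sin R = 127.94·sin(107°) ≈ 122.3.
Since ∠R is not acute, a triangle exists only if QP > RQ; here QP ≤ RQ, so there is no triangle.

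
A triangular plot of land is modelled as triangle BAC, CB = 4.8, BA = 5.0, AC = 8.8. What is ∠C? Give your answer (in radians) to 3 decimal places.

0.466

By the law of cosines, cos C = (AC² + CB² − BA²) / (2·AC·CB) ≈ 0.89347, so ∠C ≈ 0.466 rad.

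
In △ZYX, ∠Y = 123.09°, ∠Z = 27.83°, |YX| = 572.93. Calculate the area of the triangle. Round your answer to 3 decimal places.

The third angle is ∠X = 180° − ∠Z − ∠Y = 29.08°.
Law of sines: |XZ| = |YX|·sin Y/sin Z ≈ 1028.2.
Law of sines: |ZY| = |YX|·sin X/sin Z ≈ 596.47.
Area = ½·|YX|·|XZ|·sin X ≈ 1.4316e+05.

143155.163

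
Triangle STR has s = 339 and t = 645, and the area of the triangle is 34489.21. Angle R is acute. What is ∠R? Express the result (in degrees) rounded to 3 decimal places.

From area = ½·s·t·sin R, we get sin R = 2·area/(s·t) ≈ 0.31547.
Taking the acute solution, ∠R ≈ 18.39°.

18.389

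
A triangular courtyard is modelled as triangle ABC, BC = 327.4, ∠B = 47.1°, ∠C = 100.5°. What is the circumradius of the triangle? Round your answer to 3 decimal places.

R ≈ 305.509

The third angle is ∠A = 180° − ∠B − ∠C = 32.40°.
Law of sines: CA = BC·sin B/sin A ≈ 447.6.
Law of sines: AB = BC·sin C/sin A ≈ 600.79.
Circumradius = BC/(2 sin A) ≈ 305.51.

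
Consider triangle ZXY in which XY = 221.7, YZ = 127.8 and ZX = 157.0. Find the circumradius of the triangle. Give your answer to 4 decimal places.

R ≈ 113.2208

By the law of cosines, cos Z = (YZ² + ZX² − XY²) / (2·YZ·ZX) ≈ -0.20357, so ∠Z ≈ 101.75°.
Circumradius = XY/(2 sin Z) ≈ 113.22.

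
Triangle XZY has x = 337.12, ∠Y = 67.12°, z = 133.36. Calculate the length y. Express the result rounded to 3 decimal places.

By the law of cosines, y² = x² + z² − 2·x·z·cos Y = 96475, so y ≈ 310.6.

310.604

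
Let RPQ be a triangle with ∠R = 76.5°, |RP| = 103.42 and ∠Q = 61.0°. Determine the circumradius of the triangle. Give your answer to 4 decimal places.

59.1228

The third angle is ∠P = 180° − ∠Q − ∠R = 42.50°.
Law of sines: |PQ| = |RP|·sin R/sin Q ≈ 114.98.
Law of sines: |QR| = |RP|·sin P/sin Q ≈ 79.886.
Circumradius = |RP|/(2 sin Q) ≈ 59.123.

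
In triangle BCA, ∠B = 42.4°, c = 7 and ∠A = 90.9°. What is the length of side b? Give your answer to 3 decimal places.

6.486

The third angle is ∠C = 180° − ∠A − ∠B = 46.70°.
Law of sines: b = c·sin B/sin C ≈ 6.4857.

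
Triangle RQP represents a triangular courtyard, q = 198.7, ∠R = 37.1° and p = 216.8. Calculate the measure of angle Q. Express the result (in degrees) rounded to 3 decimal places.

By the law of cosines, r² = q² + p² − 2·q·p·cos R = 17767, so r ≈ 133.29.
Law of cosines again: cos Q = (p² + r² − q²)/(2·p·r) ≈ 0.43753, so ∠Q ≈ 64.05°.

64.053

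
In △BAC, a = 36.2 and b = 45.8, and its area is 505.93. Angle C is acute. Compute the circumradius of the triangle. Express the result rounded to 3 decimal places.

22.900

From area = ½·b·a·sin C, we get sin C = 2·area/(b·a) ≈ 0.61030.
Taking the acute solution, ∠C ≈ 37.61°.
Law of cosines then gives c ≈ 27.952.
Circumradius = c/(2 sin C) ≈ 22.9.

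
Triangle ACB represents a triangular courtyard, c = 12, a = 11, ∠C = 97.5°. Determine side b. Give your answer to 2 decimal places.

3.57

Law of sines: sin A = a·sin C/c ≈ 0.90882.
Since c ≥ a, only the acute value applies: ∠A ≈ 65.34°.
Then ∠B = 180° − ∠C − ∠A ≈ 17.16°.
Law of sines gives b = c·sin B/sin C ≈ 3.5704.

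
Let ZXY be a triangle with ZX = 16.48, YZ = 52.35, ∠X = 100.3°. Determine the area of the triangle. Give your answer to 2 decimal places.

379.65

Law of sines: sin Y = ZX·sin X/YZ ≈ 0.30973.
Since YZ ≥ ZX, only the acute value applies: ∠Y ≈ 18.04°.
Then ∠Z = 180° − ∠X − ∠Y ≈ 61.66°.
Law of sines gives XY = YZ·sin Z/sin X ≈ 46.829.
Area = ½·YZ·ZX·sin Z ≈ 379.65.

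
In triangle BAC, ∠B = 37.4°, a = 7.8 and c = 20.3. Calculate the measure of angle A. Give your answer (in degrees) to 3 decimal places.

18.568

By the law of cosines, b² = a² + c² − 2·a·c·cos B = 221.35, so b ≈ 14.878.
Law of cosines again: cos A = (c² + b² − a²)/(2·c·b) ≈ 0.94795, so ∠A ≈ 18.57°.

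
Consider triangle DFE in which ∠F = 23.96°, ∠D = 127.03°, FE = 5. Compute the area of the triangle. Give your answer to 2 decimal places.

The third angle is ∠E = 180° − ∠D − ∠F = 29.01°.
Law of sines: ED = FE·sin F/sin D ≈ 2.5435.
Law of sines: DF = FE·sin E/sin D ≈ 3.0374.
Area = ½·FE·ED·sin E ≈ 3.0837.

3.08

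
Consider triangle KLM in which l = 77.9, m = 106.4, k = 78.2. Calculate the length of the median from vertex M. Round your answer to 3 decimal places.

Median from M: ½√(2·k² + 2·l² − m²) ≈ 57.11.

57.110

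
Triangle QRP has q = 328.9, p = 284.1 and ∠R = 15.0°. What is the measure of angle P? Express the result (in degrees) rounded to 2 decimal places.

By the law of cosines, r² = p² + q² − 2·p·q·cos R = 8374.9, so r ≈ 91.514.
Law of cosines again: cos P = (q² + r² − p²)/(2·q·r) ≈ 0.59532, so ∠P ≈ 53.46°.

∠P ≈ 53.46°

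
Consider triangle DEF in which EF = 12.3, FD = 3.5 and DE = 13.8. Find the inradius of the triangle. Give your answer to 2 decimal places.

Semiperimeter s = (12.3 + 3.5 + 13.8)/2 = 14.8.
Heron's formula: area = √(14.8·2.5·11.3·1) ≈ 20.447.
Inradius = area/s = 20.447/14.8 ≈ 1.3816.

r ≈ 1.38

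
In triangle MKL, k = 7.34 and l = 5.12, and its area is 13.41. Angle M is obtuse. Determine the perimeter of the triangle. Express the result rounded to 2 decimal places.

perimeter ≈ 23.98

From area = ½·k·l·sin M, we get sin M = 2·area/(k·l) ≈ 0.71366.
Taking the obtuse solution, ∠M ≈ 134.47°.
Law of cosines then gives m ≈ 11.521.
Perimeter = 11.521 + 7.34 + 5.12 = 23.981.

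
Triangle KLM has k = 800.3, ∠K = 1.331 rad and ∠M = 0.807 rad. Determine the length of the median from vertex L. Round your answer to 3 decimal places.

613.639

The third angle is ∠L = π − ∠M − ∠K = 1.004 rad.
Law of sines: l = k·sin L/sin K ≈ 694.86.
Law of sines: m = k·sin M/sin K ≈ 595.01.
Median from L: ½√(2·m² + 2·k² − l²) ≈ 613.64.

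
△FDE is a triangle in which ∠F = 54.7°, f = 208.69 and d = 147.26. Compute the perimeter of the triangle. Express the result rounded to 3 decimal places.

611.654

Law of sines: sin D = d·sin F/f ≈ 0.57590.
Since f ≥ d, only the acute value applies: ∠D ≈ 35.16°.
Then ∠E = 180° − ∠F − ∠D ≈ 90.14°.
Law of sines gives e = f·sin E/sin F ≈ 255.7.
Semiperimeter s = (208.69+147.26+255.7)/2 = 305.83.
Perimeter = 208.69 + 147.26 + 255.7 = 611.65.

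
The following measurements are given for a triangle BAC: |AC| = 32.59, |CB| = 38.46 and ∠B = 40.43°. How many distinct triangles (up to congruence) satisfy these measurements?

2

|CB|·sin B = 38.46·sin(40.43°) ≈ 24.94.
Since |CB| sin B < |AC| < |CB| (24.94 < 32.59 < 38.46), two triangles exist.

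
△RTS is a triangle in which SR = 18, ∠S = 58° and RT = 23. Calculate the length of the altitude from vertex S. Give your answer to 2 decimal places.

h_S ≈ 17.75

Law of sines: sin T = SR·sin S/RT ≈ 0.66369.
Since RT ≥ SR, only the acute value applies: ∠T ≈ 41.58°.
Then ∠R = 180° − ∠S − ∠T ≈ 80.42°.
Law of sines gives TS = RT·sin R/sin S ≈ 26.743.
Area = ½·RT·SR·sin R ≈ 204.11.
The altitude from S has length 2·area/RT ≈ 17.749.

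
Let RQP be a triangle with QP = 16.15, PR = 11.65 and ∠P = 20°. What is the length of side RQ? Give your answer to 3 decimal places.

By the law of cosines, RQ² = QP² + PR² − 2·QP·PR·cos P = 42.943, so RQ ≈ 6.5531.

6.553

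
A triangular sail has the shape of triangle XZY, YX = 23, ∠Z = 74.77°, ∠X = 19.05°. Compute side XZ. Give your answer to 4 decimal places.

The third angle is ∠Y = 180° − ∠X − ∠Z = 86.18°.
Law of sines: XZ = YX·sin Y/sin Z ≈ 23.784.

23.7842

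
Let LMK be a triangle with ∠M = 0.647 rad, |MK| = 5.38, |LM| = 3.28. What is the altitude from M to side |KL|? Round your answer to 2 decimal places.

3.13

By the law of cosines, |KL|² = |LM|² + |MK|² − 2·|LM|·|MK|·cos M = 11.543, so |KL| ≈ 3.3975.
Area = ½·|LM|·|MK|·sin M ≈ 5.3186.
The altitude from M has length 2·area/|KL| ≈ 3.1309.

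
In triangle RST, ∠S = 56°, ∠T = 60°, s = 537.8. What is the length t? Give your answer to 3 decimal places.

561.794

The third angle is ∠R = 180° − ∠S − ∠T = 64.00°.
Law of sines: t = s·sin T/sin S ≈ 561.79.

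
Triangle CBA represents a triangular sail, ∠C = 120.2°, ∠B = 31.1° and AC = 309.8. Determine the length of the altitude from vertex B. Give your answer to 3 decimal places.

h_B ≈ 248.931

The third angle is ∠A = 180° − ∠C − ∠B = 28.70°.
Law of sines: BA = AC·sin C/sin B ≈ 518.36.
Law of sines: CB = AC·sin A/sin B ≈ 288.02.
Area = ½·AC·BA·sin A ≈ 38559.
The altitude from B has length 2·area/AC ≈ 248.93.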